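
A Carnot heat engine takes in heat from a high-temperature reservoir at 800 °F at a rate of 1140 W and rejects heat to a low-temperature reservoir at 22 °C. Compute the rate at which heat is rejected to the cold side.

T_H = 800 °F → (800 − 32) × 5/9 = 426.67 °C = 699.82 K.
T_C = 22 °C → 22 + 273.15 = 295.15 K.
The Carnot efficiency is η = 1 − T_C/T_H = 1 − 295.15/699.82 = 0.5782.
For a reversible cycle Q_C/Q_H = T_C/T_H, so Q_C = 1140 × 295.15/699.82 = 480.8 W.

Q̇_C ≈ 480.8 W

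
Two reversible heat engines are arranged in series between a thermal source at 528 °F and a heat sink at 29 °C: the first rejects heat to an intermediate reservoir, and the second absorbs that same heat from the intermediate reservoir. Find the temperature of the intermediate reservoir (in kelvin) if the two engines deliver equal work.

T_m ≈ 425 K

T_H = 528 °F → (528 − 32) × 5/9 = 275.56 °C = 548.71 K.
T_C = 29 °C → 29 + 273.15 = 302.15 K.
For reversible stages Q_m = Q_H·(T_m/T_H). Setting W₁ = Q_H(1 − T_m/T_H) equal to W₂ = Q_m(1 − T_C/T_m) = Q_H·(T_m − T_C)/T_H gives T_H − T_m = T_m − T_C, so T_m = (T_H + T_C)/2 = (548.71 + 302.15)/2 = 425 K.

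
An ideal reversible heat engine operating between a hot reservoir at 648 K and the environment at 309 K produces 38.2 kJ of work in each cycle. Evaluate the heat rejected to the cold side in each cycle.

Since the cycle is reversible, η = 1 − T_C/T_H = 1 − 309.00/648.00 = 0.5231.
Since Q_C/Q_H = T_C/T_H and Q_H = W/η, Q_C = W·T_C/(T_H − T_C) = 38.2 × 309.00/339.00 = 34.82 kJ.

Q_C ≈ 34.82 kJ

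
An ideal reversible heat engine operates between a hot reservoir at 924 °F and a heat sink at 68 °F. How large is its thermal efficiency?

T_H = 924 °F → (924 − 32) × 5/9 = 495.56 °C = 768.71 K.
T_C = 68 °F → (68 − 32) × 5/9 = 20.00 °C = 293.15 K.
The Carnot efficiency is η = 1 − T_C/T_H = 1 − 293.15/768.71 = 0.6186.

η ≈ 0.6186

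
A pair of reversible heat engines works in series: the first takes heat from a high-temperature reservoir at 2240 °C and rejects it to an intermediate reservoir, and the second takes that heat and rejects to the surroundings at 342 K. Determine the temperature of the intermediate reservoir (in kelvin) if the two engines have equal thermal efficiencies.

T_m ≈ 927 K

T_H = 2240 °C → 2240 + 273.15 = 2513.15 K.
Equal efficiencies require 1 − T_m/T_H = 1 − T_C/T_m, i.e. T_m/T_H = T_C/T_m, so T_m = √(T_H·T_C) = √(2513.15 × 342.00) = 927 K.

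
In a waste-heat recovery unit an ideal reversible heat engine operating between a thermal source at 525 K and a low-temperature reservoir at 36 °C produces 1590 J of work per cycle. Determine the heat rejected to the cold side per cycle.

T_C = 36 °C → 36 + 273.15 = 309.15 K.
For a reversible engine, η = 1 − T_C/T_H = 1 − 309.15/525.00 = 0.4111.
Since Q_C/Q_H = T_C/T_H and Q_H = W/η, Q_C = W·T_C/(T_H − T_C) = 1590 × 309.15/215.85 = 2277 J.

Q_C ≈ 2277 J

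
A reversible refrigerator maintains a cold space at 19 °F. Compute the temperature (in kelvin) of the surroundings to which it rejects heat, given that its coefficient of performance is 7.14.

T_C = 19 °F → (19 − 32) × 5/9 = -7.22 °C = 265.93 K.
COP_R = T_C/(T_H − T_C) ⇒ T_H = T_C·(1 + 1/COP_R) = 265.93 × (1 + 1/7.14) = 303 K.

T_H ≈ 303 K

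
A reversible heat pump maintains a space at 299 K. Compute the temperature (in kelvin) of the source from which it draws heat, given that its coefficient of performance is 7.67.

T_C ≈ 260 K

COP_HP = T_H/(T_H − T_C) ⇒ T_C = T_H·(COP_HP − 1)/COP_HP = 299.00 × (7.67 − 1)/7.67 = 260 K.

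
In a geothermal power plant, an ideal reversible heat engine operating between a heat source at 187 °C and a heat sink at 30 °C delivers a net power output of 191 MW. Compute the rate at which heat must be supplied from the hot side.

Q̇_H ≈ 560 MW

T_H = 187 °C → 187 + 273.15 = 460.15 K.
T_C = 30 °C → 30 + 273.15 = 303.15 K.
Carnot efficiency: η = 1 − T_C/T_H = 1 − 303.15/460.15 = 0.3412.
Q_H = W/η = 191/0.3412 = 560 MW.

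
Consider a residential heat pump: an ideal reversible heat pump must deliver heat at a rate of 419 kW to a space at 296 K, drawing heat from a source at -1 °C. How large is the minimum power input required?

T_C = -1 °C → -1 + 273.15 = 272.15 K.
Reversible heating COP: COP_HP = T_H/(T_H − T_C) = 296.00/23.85 = 12.4109.
W = Q_H/COP_HP = 419/12.4109 = 33.76 kW.

Ẇ_in ≈ 33.76 kW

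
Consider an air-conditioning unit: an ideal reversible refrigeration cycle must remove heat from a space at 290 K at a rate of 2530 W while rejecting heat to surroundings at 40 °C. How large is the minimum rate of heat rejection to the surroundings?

T_H = 40 °C → 40 + 273.15 = 313.15 K.
For a reversible cycle Q_H/Q_C = T_H/T_C, so Q_H = Q_C·T_H/T_C = 2530 × 313.15/290.00 = 2730 W.

Q̇_H ≈ 2730 W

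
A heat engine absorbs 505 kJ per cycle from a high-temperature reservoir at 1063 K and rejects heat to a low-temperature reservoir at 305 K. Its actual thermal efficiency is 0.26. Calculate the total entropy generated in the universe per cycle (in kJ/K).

W = η·Q_H = 0.26 × 505 = 131.3 kJ, so Q_C = Q_H − W = 373.7 kJ.
Reservoir entropy changes: ΔS_H = −Q_H/T_H = −505/1063.00 = -0.4751 kJ/K and ΔS_C = +Q_C/T_C = 373.7/305.00 = 1.225 kJ/K.
ΔS_univ = −Q_H/T_H + Q_C/T_C = 0.7502 kJ/K (> 0, since η = 0.26 < η_Carnot = 0.713).

ΔS_univ ≈ 0.7502 kJ/K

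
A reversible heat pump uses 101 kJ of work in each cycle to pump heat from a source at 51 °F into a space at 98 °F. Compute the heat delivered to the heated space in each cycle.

Q_H ≈ 1200 kJ

T_H = 98 °F → (98 − 32) × 5/9 = 36.67 °C = 309.82 K.
T_C = 51 °F → (51 − 32) × 5/9 = 10.56 °C = 283.71 K.
The Carnot heat-pump COP is COP_HP = T_H/(T_H − T_C) = 309.82/26.11 = 11.8653.
Q_H = COP_HP · W = 11.8653 × 101 = 1200 kJ.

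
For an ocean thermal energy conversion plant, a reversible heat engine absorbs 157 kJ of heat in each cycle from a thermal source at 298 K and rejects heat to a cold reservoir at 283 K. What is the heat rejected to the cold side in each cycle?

For a reversible engine, η = 1 − T_C/T_H = 1 − 283.00/298.00 = 0.0503.
For a reversible cycle Q_C/Q_H = T_C/T_H, so Q_C = 157 × 283.00/298.00 = 149.1 kJ.

Q_C ≈ 149.1 kJ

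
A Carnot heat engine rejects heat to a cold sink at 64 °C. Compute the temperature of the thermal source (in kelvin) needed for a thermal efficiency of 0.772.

T_C = 64 °C → 64 + 273.15 = 337.15 K.
From η = 1 − T_C/T_H, solving for T_H gives T_H = T_C/(1 − η) = 337.15/(1 − 0.772) = 1480 K.

T_H ≈ 1480 K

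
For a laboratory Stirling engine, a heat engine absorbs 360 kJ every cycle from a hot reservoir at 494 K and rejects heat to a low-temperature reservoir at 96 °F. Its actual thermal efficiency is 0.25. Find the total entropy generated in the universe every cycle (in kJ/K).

ΔS_univ ≈ 0.146 kJ/K

T_C = 96 °F → (96 − 32) × 5/9 = 35.56 °C = 308.71 K.
W = η·Q_H = 0.25 × 360 = 90.00 kJ, so Q_C = Q_H − W = 270.0 kJ.
Entropy balance on the reservoirs: −Q_H/T_H = -0.7287 kJ/K, +Q_C/T_C = 0.8746 kJ/K.
ΔS_univ = −Q_H/T_H + Q_C/T_C = 0.146 kJ/K (> 0, since η = 0.25 < η_Carnot = 0.375).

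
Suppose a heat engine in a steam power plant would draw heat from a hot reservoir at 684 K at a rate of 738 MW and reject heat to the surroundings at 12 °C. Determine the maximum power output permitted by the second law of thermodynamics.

Ẇ_max ≈ 430 MW

T_C = 12 °C → 12 + 273.15 = 285.15 K.
The upper bound on efficiency is η_max = 1 − T_C/T_H = 1 − 285.15/684.00 = 0.5831.
W_max = η_max · Q_H = 0.5831 × 738 = 430 MW.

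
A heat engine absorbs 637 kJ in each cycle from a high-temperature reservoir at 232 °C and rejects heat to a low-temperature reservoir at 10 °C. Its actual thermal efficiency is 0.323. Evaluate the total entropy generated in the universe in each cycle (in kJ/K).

T_H = 232 °C → 232 + 273.15 = 505.15 K.
T_C = 10 °C → 10 + 273.15 = 283.15 K.
W = η·Q_H = 0.323 × 637 = 205.8 kJ, so Q_C = Q_H − W = 431.2 kJ.
Reservoir entropy changes: ΔS_H = −Q_H/T_H = −637/505.15 = -1.261 kJ/K and ΔS_C = +Q_C/T_C = 431.2/283.15 = 1.523 kJ/K.
ΔS_univ = −Q_H/T_H + Q_C/T_C = 0.262 kJ/K (> 0, since η = 0.323 < η_Carnot = 0.439).

ΔS_univ ≈ 0.262 kJ/K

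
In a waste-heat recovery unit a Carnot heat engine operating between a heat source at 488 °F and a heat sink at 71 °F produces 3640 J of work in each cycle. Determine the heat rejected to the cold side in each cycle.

Q_C ≈ 4630 J

T_H = 488 °F → (488 − 32) × 5/9 = 253.33 °C = 526.48 K.
T_C = 71 °F → (71 − 32) × 5/9 = 21.67 °C = 294.82 K.
Since the cycle is reversible, η = 1 − T_C/T_H = 1 − 294.82/526.48 = 0.4400.
Since Q_C/Q_H = T_C/T_H and Q_H = W/η, Q_C = W·T_C/(T_H − T_C) = 3640 × 294.82/231.67 = 4630 J.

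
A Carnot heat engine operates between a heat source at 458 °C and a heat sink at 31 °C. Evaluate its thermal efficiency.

T_H = 458 °C → 458 + 273.15 = 731.15 K.
T_C = 31 °C → 31 + 273.15 = 304.15 K.
For a reversible engine, η = 1 − T_C/T_H = 1 − 304.15/731.15 = 0.584.

η ≈ 0.584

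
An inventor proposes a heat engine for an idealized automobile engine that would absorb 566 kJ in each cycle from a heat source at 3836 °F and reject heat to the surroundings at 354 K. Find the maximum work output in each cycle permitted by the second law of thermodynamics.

T_H = 3836 °F → (3836 − 32) × 5/9 = 2113.33 °C = 2386.48 K.
The upper bound on efficiency is η_max = 1 − T_C/T_H = 1 − 354.00/2386.48 = 0.8517.
W_max = η_max · Q_H = 0.8517 × 566 = 482.0 kJ.

W_max ≈ 482.0 kJ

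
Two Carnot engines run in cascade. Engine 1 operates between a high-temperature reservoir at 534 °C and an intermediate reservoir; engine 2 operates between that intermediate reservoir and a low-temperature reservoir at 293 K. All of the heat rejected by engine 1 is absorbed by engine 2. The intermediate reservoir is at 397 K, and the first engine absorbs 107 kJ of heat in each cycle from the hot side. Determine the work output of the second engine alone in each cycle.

W₂ ≈ 13.8 kJ

T_H = 534 °C → 534 + 273.15 = 807.15 K.
Heat entering the second stage: Q_m = Q_H·(T_m/T_H) = 107 × 397.00/807.15 = 52.6 kJ.
Second-stage efficiency η₂ = 1 − T_C/T_m = 1 − 293.00/397.00 = 0.2620, so W₂ = η₂·Q_m = 13.8 kJ.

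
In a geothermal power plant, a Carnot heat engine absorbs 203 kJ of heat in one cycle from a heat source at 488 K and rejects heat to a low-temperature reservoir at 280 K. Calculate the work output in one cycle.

For a reversible engine, η = 1 − T_C/T_H = 1 − 280.00/488.00 = 0.4262.
W = η·Q_H = 0.4262 × 203 = 86.52 kJ.

W ≈ 86.52 kJ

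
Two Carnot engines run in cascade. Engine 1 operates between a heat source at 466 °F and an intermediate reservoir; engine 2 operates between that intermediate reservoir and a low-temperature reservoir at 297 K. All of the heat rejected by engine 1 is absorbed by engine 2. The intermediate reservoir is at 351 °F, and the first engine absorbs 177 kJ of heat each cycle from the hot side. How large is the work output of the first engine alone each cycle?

W₁ ≈ 22.0 kJ

T_H = 466 °F → (466 − 32) × 5/9 = 241.11 °C = 514.26 K.
T_m = 351 °F → (351 − 32) × 5/9 = 177.22 °C = 450.37 K.
First-stage efficiency η₁ = 1 − T_m/T_H = 1 − 450.37/514.26 = 0.1242.
W₁ = η₁·Q_H = 0.1242 × 177 = 22.0 kJ.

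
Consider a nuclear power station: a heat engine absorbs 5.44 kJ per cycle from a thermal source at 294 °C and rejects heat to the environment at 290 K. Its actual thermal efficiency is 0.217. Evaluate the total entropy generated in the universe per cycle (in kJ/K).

T_H = 294 °C → 294 + 273.15 = 567.15 K.
W = η·Q_H = 0.217 × 5.44 = 1.180 kJ, so Q_C = Q_H − W = 4.260 kJ.
Entropy balance on the reservoirs: −Q_H/T_H = -0.009592 kJ/K, +Q_C/T_C = 0.01469 kJ/K.
ΔS_univ = −Q_H/T_H + Q_C/T_C = 0.00510 kJ/K (> 0, since η = 0.217 < η_Carnot = 0.489).

ΔS_univ ≈ 0.00510 kJ/K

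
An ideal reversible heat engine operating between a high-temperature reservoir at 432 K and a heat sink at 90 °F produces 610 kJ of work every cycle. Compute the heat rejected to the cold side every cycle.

T_C = 90 °F → (90 − 32) × 5/9 = 32.22 °C = 305.37 K.
Since the cycle is reversible, η = 1 − T_C/T_H = 1 − 305.37/432.00 = 0.2931.
Since Q_C/Q_H = T_C/T_H and Q_H = W/η, Q_C = W·T_C/(T_H − T_C) = 610 × 305.37/126.63 = 1471 kJ.

Q_C ≈ 1471 kJ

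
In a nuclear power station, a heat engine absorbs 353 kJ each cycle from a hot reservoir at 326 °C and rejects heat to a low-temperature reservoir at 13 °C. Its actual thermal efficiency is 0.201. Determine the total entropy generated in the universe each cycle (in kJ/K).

ΔS_univ ≈ 0.396 kJ/K

T_H = 326 °C → 326 + 273.15 = 599.15 K.
T_C = 13 °C → 13 + 273.15 = 286.15 K.
W = η·Q_H = 0.201 × 353 = 70.95 kJ, so Q_C = Q_H − W = 282.0 kJ.
Reservoir entropy changes: ΔS_H = −Q_H/T_H = −353/599.15 = -0.5892 kJ/K and ΔS_C = +Q_C/T_C = 282.0/286.15 = 0.9857 kJ/K.
ΔS_univ = −Q_H/T_H + Q_C/T_C = 0.396 kJ/K (> 0, since η = 0.201 < η_Carnot = 0.522).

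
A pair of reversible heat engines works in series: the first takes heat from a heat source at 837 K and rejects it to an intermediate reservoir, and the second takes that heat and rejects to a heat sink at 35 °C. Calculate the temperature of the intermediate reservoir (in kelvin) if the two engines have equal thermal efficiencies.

T_m ≈ 507.9 K

T_C = 35 °C → 35 + 273.15 = 308.15 K.
Equal efficiencies require 1 − T_m/T_H = 1 − T_C/T_m, i.e. T_m/T_H = T_C/T_m, so T_m = √(T_H·T_C) = √(837.00 × 308.15) = 507.9 K.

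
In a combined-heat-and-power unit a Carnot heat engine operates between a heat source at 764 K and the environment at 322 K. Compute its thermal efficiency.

η_rev = 1 − T_C/T_H = 1 − 322.00/764.00 = 0.5785.

η ≈ 0.5785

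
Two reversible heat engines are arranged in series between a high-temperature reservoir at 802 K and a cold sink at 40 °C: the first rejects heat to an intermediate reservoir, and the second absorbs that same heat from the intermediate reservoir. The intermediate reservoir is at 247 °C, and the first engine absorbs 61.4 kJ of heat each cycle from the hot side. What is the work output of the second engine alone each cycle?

T_C = 40 °C → 40 + 273.15 = 313.15 K.
T_m = 247 °C → 247 + 273.15 = 520.15 K.
Heat entering the second stage: Q_m = Q_H·(T_m/T_H) = 61.4 × 520.15/802.00 = 39.8 kJ.
Second-stage efficiency η₂ = 1 − T_C/T_m = 1 − 313.15/520.15 = 0.3980, so W₂ = η₂·Q_m = 15.8 kJ.

W₂ ≈ 15.8 kJ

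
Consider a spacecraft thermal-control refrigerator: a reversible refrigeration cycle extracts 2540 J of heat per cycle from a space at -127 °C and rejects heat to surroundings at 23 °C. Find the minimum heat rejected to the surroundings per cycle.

Q_H ≈ 5150 J

T_H = 23 °C → 23 + 273.15 = 296.15 K.
T_C = -127 °C → -127 + 273.15 = 146.15 K.
For a reversible cycle Q_H/Q_C = T_H/T_C, so Q_H = Q_C·T_H/T_C = 2540 × 296.15/146.15 = 5150 J.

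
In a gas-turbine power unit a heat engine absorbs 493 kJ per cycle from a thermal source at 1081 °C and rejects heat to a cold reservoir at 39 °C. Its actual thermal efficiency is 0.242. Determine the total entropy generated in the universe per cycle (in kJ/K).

ΔS_univ ≈ 0.833 kJ/K

T_H = 1081 °C → 1081 + 273.15 = 1354.15 K.
T_C = 39 °C → 39 + 273.15 = 312.15 K.
W = η·Q_H = 0.242 × 493 = 119.3 kJ, so Q_C = Q_H − W = 373.7 kJ.
The hot reservoir loses entropy Q_H/T_H = 493/1354.15 = 0.3641 kJ/K; the cold reservoir gains Q_C/T_C = 373.7/312.15 = 1.197 kJ/K.
ΔS_univ = −Q_H/T_H + Q_C/T_C = 0.833 kJ/K (> 0, since η = 0.242 < η_Carnot = 0.769).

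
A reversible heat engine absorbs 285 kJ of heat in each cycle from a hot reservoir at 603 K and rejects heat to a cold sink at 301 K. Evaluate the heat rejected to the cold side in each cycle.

The Carnot efficiency is η = 1 − T_C/T_H = 1 − 301.00/603.00 = 0.5008.
For a reversible cycle Q_C/Q_H = T_C/T_H, so Q_C = 285 × 301.00/603.00 = 142.3 kJ.

Q_C ≈ 142.3 kJ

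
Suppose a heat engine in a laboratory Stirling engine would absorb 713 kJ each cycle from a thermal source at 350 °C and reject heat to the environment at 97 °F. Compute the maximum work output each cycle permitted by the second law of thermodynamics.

W_max ≈ 359 kJ

T_H = 350 °C → 350 + 273.15 = 623.15 K.
T_C = 97 °F → (97 − 32) × 5/9 = 36.11 °C = 309.26 K.
The upper bound on efficiency is η_max = 1 − T_C/T_H = 1 − 309.26/623.15 = 0.5037.
W_max = η_max · Q_H = 0.5037 × 713 = 359 kJ.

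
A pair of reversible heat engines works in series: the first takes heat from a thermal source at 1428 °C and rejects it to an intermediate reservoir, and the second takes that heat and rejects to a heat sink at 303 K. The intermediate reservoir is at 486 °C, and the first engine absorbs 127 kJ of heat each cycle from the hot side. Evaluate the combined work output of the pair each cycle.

W_total ≈ 104 kJ

T_H = 1428 °C → 1428 + 273.15 = 1701.15 K.
Two reversible stages in series are equivalent to a single Carnot engine between T_H and T_C, so η_total = 1 − T_C/T_H = 1 − 303.00/1701.15 = 0.8219.
W_total = η_total · Q_H = 0.8219 × 127 = 104 kJ.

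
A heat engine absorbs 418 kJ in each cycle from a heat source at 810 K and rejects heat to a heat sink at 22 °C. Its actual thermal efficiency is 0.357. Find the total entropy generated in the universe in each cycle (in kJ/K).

ΔS_univ ≈ 0.395 kJ/K

T_C = 22 °C → 22 + 273.15 = 295.15 K.
W = η·Q_H = 0.357 × 418 = 149.2 kJ, so Q_C = Q_H − W = 268.8 kJ.
Reservoir entropy changes: ΔS_H = −Q_H/T_H = −418/810.00 = -0.5160 kJ/K and ΔS_C = +Q_C/T_C = 268.8/295.15 = 0.9106 kJ/K.
ΔS_univ = −Q_H/T_H + Q_C/T_C = 0.395 kJ/K (> 0, since η = 0.357 < η_Carnot = 0.636).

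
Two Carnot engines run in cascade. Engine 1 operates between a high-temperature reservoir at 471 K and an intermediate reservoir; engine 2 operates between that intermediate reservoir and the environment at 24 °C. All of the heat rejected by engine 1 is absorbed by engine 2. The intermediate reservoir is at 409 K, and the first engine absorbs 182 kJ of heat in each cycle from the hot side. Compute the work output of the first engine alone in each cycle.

W₁ ≈ 23.96 kJ

T_C = 24 °C → 24 + 273.15 = 297.15 K.
First-stage efficiency η₁ = 1 − T_m/T_H = 1 − 409.00/471.00 = 0.1316.
W₁ = η₁·Q_H = 0.1316 × 182 = 23.96 kJ.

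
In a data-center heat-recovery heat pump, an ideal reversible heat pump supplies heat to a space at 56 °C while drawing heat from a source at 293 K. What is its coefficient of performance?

T_H = 56 °C → 56 + 273.15 = 329.15 K.
Reversible heating COP: COP_HP = T_H/(T_H − T_C) = 329.15/(329.15 − 293.00) = 9.11.

COP_HP ≈ 9.11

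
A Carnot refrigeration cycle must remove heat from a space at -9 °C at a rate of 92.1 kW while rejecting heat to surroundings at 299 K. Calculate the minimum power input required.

T_C = -9 °C → -9 + 273.15 = 264.15 K.
COP_R = T_C/(T_H − T_C) = 264.15/34.85 = 7.5796.
W = Q_C/COP_R = 92.1/7.5796 = 12.2 kW.

Ẇ_in ≈ 12.2 kW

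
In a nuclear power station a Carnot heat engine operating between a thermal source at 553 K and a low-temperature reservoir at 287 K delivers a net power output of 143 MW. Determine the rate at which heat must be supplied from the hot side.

Since the cycle is reversible, η = 1 − T_C/T_H = 1 − 287.00/553.00 = 0.4810.
Q_H = W/η = 143/0.4810 = 297 MW.

Q̇_H ≈ 297 MW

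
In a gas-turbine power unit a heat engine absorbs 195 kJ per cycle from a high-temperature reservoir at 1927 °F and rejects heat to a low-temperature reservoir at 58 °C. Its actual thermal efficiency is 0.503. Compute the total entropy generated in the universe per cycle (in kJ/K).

T_H = 1927 °F → (1927 − 32) × 5/9 = 1052.78 °C = 1325.93 K.
T_C = 58 °C → 58 + 273.15 = 331.15 K.
W = η·Q_H = 0.503 × 195 = 98.08 kJ, so Q_C = Q_H − W = 96.92 kJ.
The hot reservoir loses entropy Q_H/T_H = 195/1325.93 = 0.1471 kJ/K; the cold reservoir gains Q_C/T_C = 96.92/331.15 = 0.2927 kJ/K.
ΔS_univ = −Q_H/T_H + Q_C/T_C = 0.146 kJ/K (> 0, since η = 0.503 < η_Carnot = 0.750).

ΔS_univ ≈ 0.146 kJ/K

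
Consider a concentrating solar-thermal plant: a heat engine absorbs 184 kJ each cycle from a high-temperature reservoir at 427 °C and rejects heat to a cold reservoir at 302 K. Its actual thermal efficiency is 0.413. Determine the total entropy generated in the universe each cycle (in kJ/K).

T_H = 427 °C → 427 + 273.15 = 700.15 K.
W = η·Q_H = 0.413 × 184 = 75.99 kJ, so Q_C = Q_H − W = 108.0 kJ.
Entropy balance on the reservoirs: −Q_H/T_H = -0.2628 kJ/K, +Q_C/T_C = 0.3576 kJ/K.
ΔS_univ = −Q_H/T_H + Q_C/T_C = 0.0948 kJ/K (> 0, since η = 0.413 < η_Carnot = 0.569).

ΔS_univ ≈ 0.0948 kJ/K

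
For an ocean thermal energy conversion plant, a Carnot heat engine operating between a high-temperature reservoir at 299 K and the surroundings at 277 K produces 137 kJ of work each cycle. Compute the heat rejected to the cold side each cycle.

η_rev = 1 − T_C/T_H = 1 − 277.00/299.00 = 0.0736.
Since Q_C/Q_H = T_C/T_H and Q_H = W/η, Q_C = W·T_C/(T_H − T_C) = 137 × 277.00/22.00 = 1725 kJ.

Q_C ≈ 1725 kJ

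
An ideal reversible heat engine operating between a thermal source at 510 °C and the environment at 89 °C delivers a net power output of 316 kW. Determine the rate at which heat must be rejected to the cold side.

T_H = 510 °C → 510 + 273.15 = 783.15 K.
T_C = 89 °C → 89 + 273.15 = 362.15 K.
η_rev = 1 − T_C/T_H = 1 − 362.15/783.15 = 0.5376.
Since Q_C/Q_H = T_C/T_H and Q_H = W/η, Q_C = W·T_C/(T_H − T_C) = 316 × 362.15/421.00 = 271.8 kW.

Q̇_C ≈ 271.8 kW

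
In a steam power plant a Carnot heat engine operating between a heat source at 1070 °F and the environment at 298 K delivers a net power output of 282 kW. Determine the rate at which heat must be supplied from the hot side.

T_H = 1070 °F → (1070 − 32) × 5/9 = 576.67 °C = 849.82 K.
The Carnot efficiency is η = 1 − T_C/T_H = 1 − 298.00/849.82 = 0.6493.
Q_H = W/η = 282/0.6493 = 434.3 kW.

Q̇_H ≈ 434.3 kW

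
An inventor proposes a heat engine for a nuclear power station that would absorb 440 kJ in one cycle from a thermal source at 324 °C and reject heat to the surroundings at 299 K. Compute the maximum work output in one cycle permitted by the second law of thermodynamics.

T_H = 324 °C → 324 + 273.15 = 597.15 K.
No engine can exceed the Carnot limit: η_max = 1 − T_C/T_H = 1 − 299.00/597.15 = 0.4993.
W_max = η_max · Q_H = 0.4993 × 440 = 219.7 kJ.

W_max ≈ 219.7 kJ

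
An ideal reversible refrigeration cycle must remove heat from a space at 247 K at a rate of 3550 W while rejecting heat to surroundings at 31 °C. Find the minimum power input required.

T_H = 31 °C → 31 + 273.15 = 304.15 K.
The reversible coefficient of performance is COP_R = T_C/(T_H − T_C) = 247.00/57.15 = 4.3220.
W = Q_C/COP_R = 3550/4.3220 = 821.4 W.

Ẇ_in ≈ 821.4 W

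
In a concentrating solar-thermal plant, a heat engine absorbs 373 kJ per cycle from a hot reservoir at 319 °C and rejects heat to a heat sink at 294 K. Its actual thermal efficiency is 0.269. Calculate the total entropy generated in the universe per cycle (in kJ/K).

ΔS_univ ≈ 0.2975 kJ/K

T_H = 319 °C → 319 + 273.15 = 592.15 K.
W = η·Q_H = 0.269 × 373 = 100.3 kJ, so Q_C = Q_H − W = 272.7 kJ.
Entropy balance on the reservoirs: −Q_H/T_H = -0.6299 kJ/K, +Q_C/T_C = 0.9274 kJ/K.
ΔS_univ = −Q_H/T_H + Q_C/T_C = 0.2975 kJ/K (> 0, since η = 0.269 < η_Carnot = 0.504).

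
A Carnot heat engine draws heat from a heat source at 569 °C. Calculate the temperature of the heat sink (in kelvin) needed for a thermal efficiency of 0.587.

T_H = 569 °C → 569 + 273.15 = 842.15 K.
From η = 1 − T_C/T_H, T_C = T_H·(1 − η) = 842.15 × (1 − 0.587) = 348 K.

T_C ≈ 348 K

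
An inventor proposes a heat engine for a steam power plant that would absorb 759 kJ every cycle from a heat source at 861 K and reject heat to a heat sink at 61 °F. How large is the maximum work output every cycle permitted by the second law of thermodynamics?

T_C = 61 °F → (61 − 32) × 5/9 = 16.11 °C = 289.26 K.
By the Carnot theorem, η_max = 1 − T_C/T_H = 1 − 289.26/861.00 = 0.6640.
W_max = η_max · Q_H = 0.6640 × 759 = 504.0 kJ.

W_max ≈ 504.0 kJ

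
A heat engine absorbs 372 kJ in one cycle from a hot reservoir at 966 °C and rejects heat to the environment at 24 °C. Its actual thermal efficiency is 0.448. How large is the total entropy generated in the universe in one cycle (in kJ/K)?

ΔS_univ ≈ 0.3908 kJ/K

T_H = 966 °C → 966 + 273.15 = 1239.15 K.
T_C = 24 °C → 24 + 273.15 = 297.15 K.
W = η·Q_H = 0.448 × 372 = 166.7 kJ, so Q_C = Q_H − W = 205.3 kJ.
Entropy balance on the reservoirs: −Q_H/T_H = -0.3002 kJ/K, +Q_C/T_C = 0.6910 kJ/K.
ΔS_univ = −Q_H/T_H + Q_C/T_C = 0.3908 kJ/K (> 0, since η = 0.448 < η_Carnot = 0.760).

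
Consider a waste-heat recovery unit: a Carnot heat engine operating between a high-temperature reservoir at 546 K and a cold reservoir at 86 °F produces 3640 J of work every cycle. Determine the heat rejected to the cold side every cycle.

Q_C ≈ 4540 J

T_C = 86 °F → (86 − 32) × 5/9 = 30.00 °C = 303.15 K.
The Carnot efficiency is η = 1 − T_C/T_H = 1 − 303.15/546.00 = 0.4448.
Since Q_C/Q_H = T_C/T_H and Q_H = W/η, Q_C = W·T_C/(T_H − T_C) = 3640 × 303.15/242.85 = 4540 J.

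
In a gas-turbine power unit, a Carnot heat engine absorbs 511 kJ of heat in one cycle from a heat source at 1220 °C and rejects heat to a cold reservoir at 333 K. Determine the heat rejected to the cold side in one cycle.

T_H = 1220 °C → 1220 + 273.15 = 1493.15 K.
η_rev = 1 − T_C/T_H = 1 − 333.00/1493.15 = 0.7770.
For a reversible cycle Q_C/Q_H = T_C/T_H, so Q_C = 511 × 333.00/1493.15 = 114.0 kJ.

Q_C ≈ 114.0 kJ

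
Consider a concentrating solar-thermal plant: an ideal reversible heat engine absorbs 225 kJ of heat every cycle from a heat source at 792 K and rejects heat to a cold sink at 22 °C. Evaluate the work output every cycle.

T_C = 22 °C → 22 + 273.15 = 295.15 K.
Carnot efficiency: η = 1 − T_C/T_H = 1 − 295.15/792.00 = 0.6273.
W = η·Q_H = 0.6273 × 225 = 141 kJ.

W ≈ 141 kJ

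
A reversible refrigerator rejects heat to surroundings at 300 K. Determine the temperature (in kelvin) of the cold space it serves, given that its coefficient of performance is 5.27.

COP_R = T_C/(T_H − T_C) ⇒ T_C = T_H·COP_R/(1 + COP_R) = 300.00 × 5.27/(1 + 5.27) = 252 K.

T_C ≈ 252 K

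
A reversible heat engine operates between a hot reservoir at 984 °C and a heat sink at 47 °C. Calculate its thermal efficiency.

T_H = 984 °C → 984 + 273.15 = 1257.15 K.
T_C = 47 °C → 47 + 273.15 = 320.15 K.
For a reversible engine, η = 1 − T_C/T_H = 1 − 320.15/1257.15 = 0.7453.

η ≈ 0.7453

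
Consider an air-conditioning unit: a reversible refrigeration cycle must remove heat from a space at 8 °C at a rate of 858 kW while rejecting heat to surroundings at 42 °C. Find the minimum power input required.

T_H = 42 °C → 42 + 273.15 = 315.15 K.
T_C = 8 °C → 8 + 273.15 = 281.15 K.
For a reversible refrigerator, COP_R = T_C/(T_H − T_C) = 281.15/34.00 = 8.2691.
W = Q_C/COP_R = 858/8.2691 = 104 kW.

Ẇ_in ≈ 104 kW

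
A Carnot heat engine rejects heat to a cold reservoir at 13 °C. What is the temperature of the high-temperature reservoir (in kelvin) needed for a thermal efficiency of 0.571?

T_H ≈ 667 K

T_C = 13 °C → 13 + 273.15 = 286.15 K.
From η = 1 − T_C/T_H, solving for T_H gives T_H = T_C/(1 − η) = 286.15/(1 − 0.571) = 667 K.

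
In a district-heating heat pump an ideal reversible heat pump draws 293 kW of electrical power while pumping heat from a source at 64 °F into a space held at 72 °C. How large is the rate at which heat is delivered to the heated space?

Q̇_H ≈ 1870 kW

T_H = 72 °C → 72 + 273.15 = 345.15 K.
T_C = 64 °F → (64 − 32) × 5/9 = 17.78 °C = 290.93 K.
For a reversible heat pump, COP_HP = T_H/(T_H − T_C) = 345.15/54.22 = 6.3655.
Q_H = COP_HP · W = 6.3655 × 293 = 1870 kW.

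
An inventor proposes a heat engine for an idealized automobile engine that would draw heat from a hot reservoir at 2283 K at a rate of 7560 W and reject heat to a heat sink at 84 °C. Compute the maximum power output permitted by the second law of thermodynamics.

Ẇ_max ≈ 6377 W

T_C = 84 °C → 84 + 273.15 = 357.15 K.
The upper bound on efficiency is η_max = 1 − T_C/T_H = 1 − 357.15/2283.00 = 0.8436.
W_max = η_max · Q_H = 0.8436 × 7560 = 6377 W.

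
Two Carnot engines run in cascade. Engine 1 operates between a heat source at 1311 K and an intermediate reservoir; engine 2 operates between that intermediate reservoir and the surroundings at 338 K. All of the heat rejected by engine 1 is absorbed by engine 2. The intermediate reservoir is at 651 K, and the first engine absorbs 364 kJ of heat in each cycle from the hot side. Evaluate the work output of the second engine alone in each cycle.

Heat entering the second stage: Q_m = Q_H·(T_m/T_H) = 364 × 651.00/1311.00 = 181 kJ.
Second-stage efficiency η₂ = 1 − T_C/T_m = 1 − 338.00/651.00 = 0.4808, so W₂ = η₂·Q_m = 86.9 kJ.

W₂ ≈ 86.9 kJ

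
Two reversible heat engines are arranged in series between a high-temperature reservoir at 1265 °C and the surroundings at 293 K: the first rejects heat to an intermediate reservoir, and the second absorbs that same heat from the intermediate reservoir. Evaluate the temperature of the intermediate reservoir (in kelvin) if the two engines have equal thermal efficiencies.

T_H = 1265 °C → 1265 + 273.15 = 1538.15 K.
Equal efficiencies require 1 − T_m/T_H = 1 − T_C/T_m, i.e. T_m/T_H = T_C/T_m, so T_m = √(T_H·T_C) = √(1538.15 × 293.00) = 671 K.

T_m ≈ 671 K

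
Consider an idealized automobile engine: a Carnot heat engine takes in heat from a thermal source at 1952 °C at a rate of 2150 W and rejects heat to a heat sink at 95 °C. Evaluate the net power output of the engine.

T_H = 1952 °C → 1952 + 273.15 = 2225.15 K.
T_C = 95 °C → 95 + 273.15 = 368.15 K.
η_rev = 1 − T_C/T_H = 1 − 368.15/2225.15 = 0.8346.
W = η·Q_H = 0.8346 × 2150 = 1790 W.

Ẇ ≈ 1790 W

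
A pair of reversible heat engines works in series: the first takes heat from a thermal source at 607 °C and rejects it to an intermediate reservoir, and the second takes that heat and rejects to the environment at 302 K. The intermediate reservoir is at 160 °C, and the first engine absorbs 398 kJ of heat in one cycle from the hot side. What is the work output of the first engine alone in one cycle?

T_H = 607 °C → 607 + 273.15 = 880.15 K.
T_m = 160 °C → 160 + 273.15 = 433.15 K.
First-stage efficiency η₁ = 1 − T_m/T_H = 1 − 433.15/880.15 = 0.5079.
W₁ = η₁·Q_H = 0.5079 × 398 = 202 kJ.

W₁ ≈ 202 kJ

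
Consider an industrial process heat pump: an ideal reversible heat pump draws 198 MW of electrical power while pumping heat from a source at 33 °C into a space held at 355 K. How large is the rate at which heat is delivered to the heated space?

T_C = 33 °C → 33 + 273.15 = 306.15 K.
For a reversible heat pump, COP_HP = T_H/(T_H − T_C) = 355.00/48.85 = 7.2671.
Q_H = COP_HP · W = 7.2671 × 198 = 1439 MW.

Q̇_H ≈ 1439 MW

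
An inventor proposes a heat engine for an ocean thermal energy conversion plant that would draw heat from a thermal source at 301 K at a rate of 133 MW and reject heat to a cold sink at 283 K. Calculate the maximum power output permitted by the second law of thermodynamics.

By the Carnot theorem, η_max = 1 − T_C/T_H = 1 − 283.00/301.00 = 0.0598.
W_max = η_max · Q_H = 0.0598 × 133 = 7.95 MW.

Ẇ_max ≈ 7.95 MW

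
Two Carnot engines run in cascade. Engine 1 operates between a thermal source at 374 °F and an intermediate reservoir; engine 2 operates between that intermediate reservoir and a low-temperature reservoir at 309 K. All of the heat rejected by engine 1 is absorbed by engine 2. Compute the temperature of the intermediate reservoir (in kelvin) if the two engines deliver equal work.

T_H = 374 °F → (374 − 32) × 5/9 = 190.00 °C = 463.15 K.
For reversible stages Q_m = Q_H·(T_m/T_H). Setting W₁ = Q_H(1 − T_m/T_H) equal to W₂ = Q_m(1 − T_C/T_m) = Q_H·(T_m − T_C)/T_H gives T_H − T_m = T_m − T_C, so T_m = (T_H + T_C)/2 = (463.15 + 309.00)/2 = 386.1 K.

T_m ≈ 386.1 K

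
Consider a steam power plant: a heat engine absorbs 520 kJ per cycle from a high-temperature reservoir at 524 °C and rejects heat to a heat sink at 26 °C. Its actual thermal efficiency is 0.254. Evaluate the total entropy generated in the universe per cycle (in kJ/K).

T_H = 524 °C → 524 + 273.15 = 797.15 K.
T_C = 26 °C → 26 + 273.15 = 299.15 K.
W = η·Q_H = 0.254 × 520 = 132.1 kJ, so Q_C = Q_H − W = 387.9 kJ.
Reservoir entropy changes: ΔS_H = −Q_H/T_H = −520/797.15 = -0.6523 kJ/K and ΔS_C = +Q_C/T_C = 387.9/299.15 = 1.297 kJ/K.
ΔS_univ = −Q_H/T_H + Q_C/T_C = 0.6444 kJ/K (> 0, since η = 0.254 < η_Carnot = 0.625).

ΔS_univ ≈ 0.6444 kJ/K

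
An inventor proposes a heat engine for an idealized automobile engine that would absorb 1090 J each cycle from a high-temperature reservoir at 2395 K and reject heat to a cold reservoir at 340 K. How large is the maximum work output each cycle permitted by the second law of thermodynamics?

The upper bound on efficiency is η_max = 1 − T_C/T_H = 1 − 340.00/2395.00 = 0.8580.
W_max = η_max · Q_H = 0.8580 × 1090 = 935.3 J.

W_max ≈ 935.3 J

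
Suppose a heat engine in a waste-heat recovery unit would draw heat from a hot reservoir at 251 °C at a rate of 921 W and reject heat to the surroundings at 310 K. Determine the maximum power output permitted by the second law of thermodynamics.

Ẇ_max ≈ 376 W

T_H = 251 °C → 251 + 273.15 = 524.15 K.
No engine can exceed the Carnot limit: η_max = 1 − T_C/T_H = 1 − 310.00/524.15 = 0.4086.
W_max = η_max · Q_H = 0.4086 × 921 = 376 W.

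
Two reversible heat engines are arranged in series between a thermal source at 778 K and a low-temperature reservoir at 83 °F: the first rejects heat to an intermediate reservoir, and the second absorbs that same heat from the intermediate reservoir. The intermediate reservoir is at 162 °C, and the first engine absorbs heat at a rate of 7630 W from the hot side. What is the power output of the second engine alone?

Ẇ₂ ≈ 1310 W

T_C = 83 °F → (83 − 32) × 5/9 = 28.33 °C = 301.48 K.
T_m = 162 °C → 162 + 273.15 = 435.15 K.
Heat entering the second stage: Q_m = Q_H·(T_m/T_H) = 7630 × 435.15/778.00 = 4270 W.
Second-stage efficiency η₂ = 1 − T_C/T_m = 1 − 301.48/435.15 = 0.3072, so W₂ = η₂·Q_m = 1310 W.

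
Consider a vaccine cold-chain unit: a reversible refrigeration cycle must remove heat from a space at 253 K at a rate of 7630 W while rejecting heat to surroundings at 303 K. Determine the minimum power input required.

Ẇ_in ≈ 1510 W

For a reversible refrigerator, COP_R = T_C/(T_H − T_C) = 253.00/50.00 = 5.0600.
W = Q_C/COP_R = 7630/5.0600 = 1510 W.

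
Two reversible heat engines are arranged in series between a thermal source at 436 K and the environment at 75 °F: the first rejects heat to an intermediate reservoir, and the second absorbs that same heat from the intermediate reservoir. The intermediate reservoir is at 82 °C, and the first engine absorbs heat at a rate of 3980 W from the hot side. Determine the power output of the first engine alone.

T_C = 75 °F → (75 − 32) × 5/9 = 23.89 °C = 297.04 K.
T_m = 82 °C → 82 + 273.15 = 355.15 K.
First-stage efficiency η₁ = 1 − T_m/T_H = 1 − 355.15/436.00 = 0.1854.
W₁ = η₁·Q_H = 0.1854 × 3980 = 738.0 W.

Ẇ₁ ≈ 738.0 W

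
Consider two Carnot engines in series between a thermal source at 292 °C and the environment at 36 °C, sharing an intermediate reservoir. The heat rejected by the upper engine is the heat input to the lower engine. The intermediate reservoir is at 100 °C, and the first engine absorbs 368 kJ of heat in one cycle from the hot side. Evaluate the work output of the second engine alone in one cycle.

W₂ ≈ 41.7 kJ

T_H = 292 °C → 292 + 273.15 = 565.15 K.
T_C = 36 °C → 36 + 273.15 = 309.15 K.
T_m = 100 °C → 100 + 273.15 = 373.15 K.
Heat entering the second stage: Q_m = Q_H·(T_m/T_H) = 368 × 373.15/565.15 = 243 kJ.
Second-stage efficiency η₂ = 1 − T_C/T_m = 1 − 309.15/373.15 = 0.1715, so W₂ = η₂·Q_m = 41.7 kJ.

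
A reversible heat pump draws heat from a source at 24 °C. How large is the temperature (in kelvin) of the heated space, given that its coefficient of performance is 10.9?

T_C = 24 °C → 24 + 273.15 = 297.15 K.
COP_HP = T_H/(T_H − T_C) ⇒ T_H = T_C·COP_HP/(COP_HP − 1) = 297.15 × 10.9/(10.9 − 1) = 327 K.

T_H ≈ 327 K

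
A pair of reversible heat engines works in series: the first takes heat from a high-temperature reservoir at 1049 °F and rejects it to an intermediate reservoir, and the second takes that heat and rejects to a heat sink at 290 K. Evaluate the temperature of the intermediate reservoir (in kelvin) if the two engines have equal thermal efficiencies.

T_m ≈ 493 K

T_H = 1049 °F → (1049 − 32) × 5/9 = 565.00 °C = 838.15 K.
Equal efficiencies require 1 − T_m/T_H = 1 − T_C/T_m, i.e. T_m/T_H = T_C/T_m, so T_m = √(T_H·T_C) = √(838.15 × 290.00) = 493 K.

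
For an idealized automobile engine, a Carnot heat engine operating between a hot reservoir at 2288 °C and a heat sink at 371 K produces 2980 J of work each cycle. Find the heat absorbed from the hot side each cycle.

T_H = 2288 °C → 2288 + 273.15 = 2561.15 K.
Since the cycle is reversible, η = 1 − T_C/T_H = 1 − 371.00/2561.15 = 0.8551.
Q_H = W/η = 2980/0.8551 = 3480 J.

Q_H ≈ 3480 J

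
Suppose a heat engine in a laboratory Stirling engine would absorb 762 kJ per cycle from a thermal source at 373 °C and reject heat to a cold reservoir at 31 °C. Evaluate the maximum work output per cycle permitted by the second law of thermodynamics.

W_max ≈ 403 kJ

T_H = 373 °C → 373 + 273.15 = 646.15 K.
T_C = 31 °C → 31 + 273.15 = 304.15 K.
No engine can exceed the Carnot limit: η_max = 1 − T_C/T_H = 1 − 304.15/646.15 = 0.5293.
W_max = η_max · Q_H = 0.5293 × 762 = 403 kJ.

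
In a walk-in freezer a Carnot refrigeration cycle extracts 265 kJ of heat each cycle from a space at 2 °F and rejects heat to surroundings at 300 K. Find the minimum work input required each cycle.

W_in ≈ 45.0 kJ

T_C = 2 °F → (2 − 32) × 5/9 = -16.67 °C = 256.48 K.
The reversible coefficient of performance is COP_R = T_C/(T_H − T_C) = 256.48/43.52 = 5.8939.
W = Q_C/COP_R = 265/5.8939 = 45.0 kJ.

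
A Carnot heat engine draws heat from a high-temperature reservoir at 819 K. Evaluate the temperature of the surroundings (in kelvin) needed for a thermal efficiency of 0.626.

T_C ≈ 306.3 K

From η = 1 − T_C/T_H, T_C = T_H·(1 − η) = 819.00 × (1 − 0.626) = 306.3 K.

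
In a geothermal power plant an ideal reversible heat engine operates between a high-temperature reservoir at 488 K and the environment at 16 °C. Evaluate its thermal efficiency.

T_C = 16 °C → 16 + 273.15 = 289.15 K.
η_rev = 1 − T_C/T_H = 1 − 289.15/488.00 = 0.4075.

η ≈ 0.4075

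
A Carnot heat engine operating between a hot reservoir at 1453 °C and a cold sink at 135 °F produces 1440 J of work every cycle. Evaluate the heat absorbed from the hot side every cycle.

Q_H ≈ 1781 J

T_H = 1453 °C → 1453 + 273.15 = 1726.15 K.
T_C = 135 °F → (135 − 32) × 5/9 = 57.22 °C = 330.37 K.
Since the cycle is reversible, η = 1 − T_C/T_H = 1 − 330.37/1726.15 = 0.8086.
Q_H = W/η = 1440/0.8086 = 1781 J.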